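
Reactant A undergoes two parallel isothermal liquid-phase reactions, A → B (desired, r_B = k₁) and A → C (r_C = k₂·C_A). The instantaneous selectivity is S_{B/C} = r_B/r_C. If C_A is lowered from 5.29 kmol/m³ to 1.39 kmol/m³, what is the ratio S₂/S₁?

3.81

S_{B/C} = (k₁/k₂)·C_A⁻¹, so S₂/S₁ = (C_{A,2}/C_{A,1})⁻¹.
= 5.29/1.39 = 3.81.
Selectivity toward B rises as C_A falls — low-concentration operation is favoured.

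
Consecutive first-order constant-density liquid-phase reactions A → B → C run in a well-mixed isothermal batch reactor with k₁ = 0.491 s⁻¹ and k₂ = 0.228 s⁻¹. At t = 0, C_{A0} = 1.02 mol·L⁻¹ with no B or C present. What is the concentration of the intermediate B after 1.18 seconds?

The intermediate concentration in a first-order A→B→C sequence is C_B = k₁C_{A0}(e^(−k₁t) − e^(−k₂t))/(k₂−k₁).
e^(−k₁t) = e^(−0.491×1.18) = e^(−0.5794) = 0.5602; e^(−k₂t) = e^(−0.2690) = 0.7641.
C_B = 0.491×1.02/(0.228−0.491) × (0.5602−0.7641) = (-1.904)×(-0.2039) = 0.3882 mol·L⁻¹.

0.388 mol·L⁻¹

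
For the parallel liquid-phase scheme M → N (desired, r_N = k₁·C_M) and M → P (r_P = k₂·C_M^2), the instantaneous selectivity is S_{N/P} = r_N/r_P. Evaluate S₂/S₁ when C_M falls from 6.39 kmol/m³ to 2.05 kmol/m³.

S_{N/P} = (k₁/k₂)·C_M⁻¹, so S₂/S₁ = (C_{M,2}/C_{M,1})⁻¹.
= 6.39/2.05 = 3.12.
Selectivity toward N rises as C_M falls — low-concentration operation is favoured.

3.12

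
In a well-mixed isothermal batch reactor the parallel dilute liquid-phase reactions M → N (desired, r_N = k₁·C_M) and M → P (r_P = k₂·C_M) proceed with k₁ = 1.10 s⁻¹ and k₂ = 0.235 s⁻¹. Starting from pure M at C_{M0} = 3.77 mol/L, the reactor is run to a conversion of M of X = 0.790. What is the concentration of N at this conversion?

C_M = C_{M0}(1−X) = 0.7917 mol/L.
Both paths are first order in M, so the instantaneous fraction to N is constant: dC_N/d(−C_M) = k₁/(k₁+k₂) = 0.8240.
C_N = 0.8240·(C_{M0}−C_M) = 0.8240×2.978 = 2.45 mol/L.

2.45 mol/L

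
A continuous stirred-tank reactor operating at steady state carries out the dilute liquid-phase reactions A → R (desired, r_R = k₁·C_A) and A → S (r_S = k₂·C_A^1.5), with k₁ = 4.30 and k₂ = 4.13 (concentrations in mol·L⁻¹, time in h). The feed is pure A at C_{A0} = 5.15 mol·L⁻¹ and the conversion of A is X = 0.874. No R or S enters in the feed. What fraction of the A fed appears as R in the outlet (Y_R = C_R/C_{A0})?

Exit C_A = C_{A0}(1−X) = 5.15×0.126 = 0.6489 mol·L⁻¹.
In a CSTR the entire volume is at exit conditions, so r_R = 4.30×0.6489 = 2.790 and r_S = 4.13×0.6489^1.5 = 2.159.
Fraction of consumed A going to R: r_R/(r_R+r_S) = 0.5638.
C_R = 0.5638·C_{A0}·X = 0.5638×5.15×0.874 = 2.54 mol·L⁻¹; Y_R = C_R/C_{A0} = 0.493.

0.493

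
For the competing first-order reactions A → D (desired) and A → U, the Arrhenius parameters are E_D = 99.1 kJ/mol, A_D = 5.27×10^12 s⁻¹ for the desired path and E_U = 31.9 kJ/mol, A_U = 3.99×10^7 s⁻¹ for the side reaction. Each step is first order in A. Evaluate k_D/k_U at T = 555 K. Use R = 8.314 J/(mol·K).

0.0625

Since both paths have the same order in A, the concentration cancels and S_{D/U} = k_D/k_U = (A_D/A_U)·exp[(E_U−E_D)/(RT)].
(E_U−E_D)/(RT) = (31.9−99.1)×10³/(8.314×555) = -67200/4614 = -14.56.
k_D/k_U = (5.27×10^12/3.99×10^7)·exp(-14.56) = 1.321×10^5 × 4.733×10^-7 = 0.0625.
Since E_D > E_U, raising the temperature improves selectivity toward D.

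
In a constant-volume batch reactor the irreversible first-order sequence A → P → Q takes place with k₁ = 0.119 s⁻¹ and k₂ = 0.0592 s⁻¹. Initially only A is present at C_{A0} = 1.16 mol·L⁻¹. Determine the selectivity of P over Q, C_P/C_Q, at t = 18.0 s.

1.05

For first-order series with pure A initially, C_P(t) = k₁C_{A0}/(k₂−k₁)·(e^(−k₁t) − e^(−k₂t)).
e^(−k₁t) = e^(−0.119×18.0) = e^(−2.142) = 0.1174; e^(−k₂t) = e^(−1.066) = 0.3445.
C_P = 0.119×1.16/(0.0592−0.119) × (0.1174−0.3445) = (-2.308)×(-0.2271) = 0.5242 mol·L⁻¹.
C_A = C_{A0}e^(−k₁t) = 0.1362 mol·L⁻¹, so C_Q = C_{A0}−C_A−C_P = 0.4996 mol·L⁻¹; C_P/C_Q = 1.05.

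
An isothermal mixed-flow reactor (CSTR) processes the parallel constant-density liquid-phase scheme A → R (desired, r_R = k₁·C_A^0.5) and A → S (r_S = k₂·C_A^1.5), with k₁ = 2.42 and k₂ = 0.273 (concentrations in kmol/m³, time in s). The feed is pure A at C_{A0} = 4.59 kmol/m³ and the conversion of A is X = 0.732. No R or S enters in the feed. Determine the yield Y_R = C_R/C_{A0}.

Exit C_A = C_{A0}(1−X) = 4.59×0.268 = 1.230 kmol/m³.
Rates in a CSTR are evaluated at the outlet concentration: r_R = 2.42×1.230^0.5 = 2.684, r_S = 0.273×1.230^1.5 = 0.3725.
Fraction of consumed A going to R: r_R/(r_R+r_S) = 0.8781.
C_R = 0.8781·C_{A0}·X = 0.8781×4.59×0.732 = 2.95 kmol/m³; Y_R = C_R/C_{A0} = 0.643.

0.643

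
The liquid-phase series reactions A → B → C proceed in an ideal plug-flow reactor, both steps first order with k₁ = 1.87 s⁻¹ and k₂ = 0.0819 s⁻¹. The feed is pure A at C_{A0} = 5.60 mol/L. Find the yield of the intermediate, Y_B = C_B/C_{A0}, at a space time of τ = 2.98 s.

0.815

Solving the coupled first-order balances gives C_B(τ) = [k₁/(k₂−k₁)]·C_{A0}·(e^(−k₁τ) − e^(−k₂τ)).
e^(−k₁τ) = e^(−1.87×2.98) = e^(−5.573) = 0.003801; e^(−k₂τ) = e^(−0.2441) = 0.7834.
C_B = 1.87×5.60/(0.0819−1.87) × (0.003801−0.7834) = (-5.856)×(-0.7796) = 4.566 mol/L.
Y_B = C_B/C_{A0} = 4.566/5.60 = 0.815.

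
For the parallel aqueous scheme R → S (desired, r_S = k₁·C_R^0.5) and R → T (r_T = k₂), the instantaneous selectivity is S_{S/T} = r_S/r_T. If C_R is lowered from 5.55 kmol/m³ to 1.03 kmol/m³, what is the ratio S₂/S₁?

S_{S/T} = (k₁/k₂)·C_R^0.5, so S₂/S₁ = (C_{R,2}/C_{R,1})^0.5.
= (1.03/5.55)^0.5 = (0.1856)^0.5 = 0.431.
Selectivity toward S falls as C_R falls — high-concentration operation is favoured.

0.431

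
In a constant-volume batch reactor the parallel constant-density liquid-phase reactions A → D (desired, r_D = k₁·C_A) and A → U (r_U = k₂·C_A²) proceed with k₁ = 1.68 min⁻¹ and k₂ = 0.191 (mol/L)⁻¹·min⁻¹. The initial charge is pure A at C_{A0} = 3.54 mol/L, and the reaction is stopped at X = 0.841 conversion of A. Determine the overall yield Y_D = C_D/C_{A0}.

C_A = C_{A0}(1−X) = 0.5629 mol/L.
Along a PFR/batch, dC_D/dC_A = −r_D/(r_D+r_U) = −k₁/(k₁+k₂·C_A).
Integrating from C_{A0} to C_A: C_D = (1.68/0.191)·ln[(1.68+0.191·3.54)/(1.68+0.191·0.563)] = 8.796·ln(2.356/1.788) = 2.429 mol/L.
Y_D = C_D/C_{A0} = 2.429/3.54 = 0.686.

0.686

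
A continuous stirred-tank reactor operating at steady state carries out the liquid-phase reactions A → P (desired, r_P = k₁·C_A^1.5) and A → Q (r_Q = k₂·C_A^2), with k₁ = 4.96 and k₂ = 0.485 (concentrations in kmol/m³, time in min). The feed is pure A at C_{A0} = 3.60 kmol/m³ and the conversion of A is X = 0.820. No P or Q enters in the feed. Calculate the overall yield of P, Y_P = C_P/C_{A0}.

Exit C_A = C_{A0}(1−X) = 3.60×0.180 = 0.6480 kmol/m³.
In a CSTR the entire volume is at exit conditions, so r_P = 4.96×0.6480^1.5 = 2.587 and r_Q = 0.485×0.6480^2 = 0.2037.
Fraction of consumed A going to P: r_P/(r_P+r_Q) = 0.9270.
C_P = 0.9270·C_{A0}·X = 0.9270×3.60×0.820 = 2.74 kmol/m³; Y_P = C_P/C_{A0} = 0.760.

0.760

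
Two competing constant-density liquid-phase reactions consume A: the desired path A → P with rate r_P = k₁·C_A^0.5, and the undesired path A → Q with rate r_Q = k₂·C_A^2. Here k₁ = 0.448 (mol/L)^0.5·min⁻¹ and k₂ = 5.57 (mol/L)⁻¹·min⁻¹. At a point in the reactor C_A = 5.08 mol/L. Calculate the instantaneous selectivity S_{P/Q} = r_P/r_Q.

0.00702

S_{P/Q} = r_P/r_Q = (k₁·C_A^0.5)/(k₂·C_A^2) = (k₁/k₂)·C_A^-1.5.
= (0.448×5.080^0.5) / (5.57×5.080^2) = 1.010/143.7 = 0.00702.
The undesired path is higher order in A, so low C_A (CSTR or dilute feed) favours P.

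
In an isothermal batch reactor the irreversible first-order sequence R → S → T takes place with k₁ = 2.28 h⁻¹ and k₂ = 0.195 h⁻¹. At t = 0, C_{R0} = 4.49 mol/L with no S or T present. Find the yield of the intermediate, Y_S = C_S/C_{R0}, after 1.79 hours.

0.753

For first-order series with pure R initially, C_S(t) = k₁C_{R0}/(k₂−k₁)·(e^(−k₁t) − e^(−k₂t)).
e^(−k₁t) = e^(−2.28×1.79) = e^(−4.081) = 0.01689; e^(−k₂t) = e^(−0.3491) = 0.7054.
C_S = 2.28×4.49/(0.195−2.28) × (0.01689−0.7054) = (-4.910)×(-0.6885) = 3.380 mol/L.
Y_S = C_S/C_{R0} = 3.380/4.49 = 0.753.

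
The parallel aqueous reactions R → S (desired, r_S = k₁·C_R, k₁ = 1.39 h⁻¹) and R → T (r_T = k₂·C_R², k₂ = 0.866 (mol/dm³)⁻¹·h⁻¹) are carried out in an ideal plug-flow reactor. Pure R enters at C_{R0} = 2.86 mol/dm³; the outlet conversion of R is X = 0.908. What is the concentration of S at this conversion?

C_R = C_{R0}(1−X) = 0.2631 mol/dm³.
Along a PFR/batch, dC_S/dC_R = −r_S/(r_S+r_T) = −k₁/(k₁+k₂·C_R).
Integrating from C_{R0} to C_R: C_S = (1.39/0.866)·ln[(1.39+0.866·2.86)/(1.39+0.866·0.263)] = 1.605·ln(3.867/1.618) = 1.399 mol/dm³.

1.40 mol/dm³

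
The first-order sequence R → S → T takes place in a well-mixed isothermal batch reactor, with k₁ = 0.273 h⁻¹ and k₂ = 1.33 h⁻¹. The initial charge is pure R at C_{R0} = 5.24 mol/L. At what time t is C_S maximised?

The intermediate peaks when r₁ = r₂, i.e. k₁e^(−k₁t) = k₂e^(−k₂t), giving t_opt = ln(k₂/k₁)/(k₂−k₁).
= ln(1.33/0.273)/(1.33−0.273) = ln(4.872)/1.057 = 1.583/1.057 = 1.50 h.

1.50 h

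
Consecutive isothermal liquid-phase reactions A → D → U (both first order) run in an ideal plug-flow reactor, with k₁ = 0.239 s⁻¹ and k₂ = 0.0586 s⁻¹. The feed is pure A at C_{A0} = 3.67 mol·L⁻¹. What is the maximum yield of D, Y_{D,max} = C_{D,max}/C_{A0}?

At the optimum, C_{D,max}/C_{A0} = (k₁/k₂)^[k₂/(k₂−k₁)].
= (0.239/0.0586)^(0.0586/(0.0586−0.239)) = (4.078)^(-0.3248) = 0.6334.

0.633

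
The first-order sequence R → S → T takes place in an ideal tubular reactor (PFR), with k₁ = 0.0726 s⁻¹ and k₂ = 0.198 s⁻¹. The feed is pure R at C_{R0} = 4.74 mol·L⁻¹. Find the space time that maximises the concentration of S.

8.00 s

Setting dC_S/dτ = 0 gives τ_opt = ln(k₂/k₁)/(k₂−k₁).
= ln(0.198/0.0726)/(0.198−0.0726) = ln(2.727)/0.1254 = 1.003/0.1254 = 8.00 s.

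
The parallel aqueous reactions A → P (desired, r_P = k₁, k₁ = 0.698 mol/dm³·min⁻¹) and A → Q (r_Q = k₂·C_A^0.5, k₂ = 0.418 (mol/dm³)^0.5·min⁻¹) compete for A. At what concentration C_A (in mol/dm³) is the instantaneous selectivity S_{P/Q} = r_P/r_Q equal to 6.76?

S_{P/Q} = (k₁/k₂)·C_A^-0.5 ⇒ C_A = (S·k₂/k₁)^(-2).
= (6.76×0.418/0.698)^(-2) = (4.048)^(-2) = 0.0610 mol/dm³.

0.0610 mol/dm³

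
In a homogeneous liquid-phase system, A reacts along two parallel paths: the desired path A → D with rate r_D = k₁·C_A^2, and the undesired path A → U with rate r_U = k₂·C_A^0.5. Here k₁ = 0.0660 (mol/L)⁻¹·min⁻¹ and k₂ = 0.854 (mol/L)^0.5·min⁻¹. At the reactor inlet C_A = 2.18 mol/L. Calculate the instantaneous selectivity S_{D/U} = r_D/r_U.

S_{D/U} = r_D/r_U = (k₁·C_A^2)/(k₂·C_A^0.5) = (k₁/k₂)·C_A^1.5.
= (0.0660×2.180^2) / (0.854×2.180^0.5) = 0.3137/1.261 = 0.249.
Since the desired path is higher order in A, keeping C_A high (PFR or concentrated feed) favours D.

0.249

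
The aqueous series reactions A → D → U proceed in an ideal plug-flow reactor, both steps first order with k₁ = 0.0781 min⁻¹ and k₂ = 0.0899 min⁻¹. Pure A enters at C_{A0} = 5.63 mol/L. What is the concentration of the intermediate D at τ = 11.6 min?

1.93 mol/L

For first-order series with pure A initially, C_D(τ) = k₁C_{A0}/(k₂−k₁)·(e^(−k₁τ) − e^(−k₂τ)).
e^(−k₁τ) = e^(−0.0781×11.6) = e^(−0.9060) = 0.4042; e^(−k₂τ) = e^(−1.043) = 0.3525.
C_D = 0.0781×5.63/(0.0899−0.0781) × (0.4042−0.3525) = 37.26×0.05170 = 1.927 mol/L.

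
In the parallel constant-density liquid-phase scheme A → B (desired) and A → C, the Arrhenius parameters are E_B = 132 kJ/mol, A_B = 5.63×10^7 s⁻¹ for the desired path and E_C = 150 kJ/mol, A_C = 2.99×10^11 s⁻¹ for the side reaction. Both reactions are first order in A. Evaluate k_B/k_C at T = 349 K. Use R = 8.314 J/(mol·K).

0.0931

Since both paths have the same order in A, the concentration cancels and S_{B/C} = k_B/k_C = (A_B/A_C)·exp[(E_C−E_B)/(RT)].
(E_C−E_B)/(RT) = (150−132)×10³/(8.314×349) = 18000/2902 = 6.204.
k_B/k_C = (5.63×10^7/2.99×10^11)·exp(6.204) = 1.883×10^-4 × 494.5 = 0.0931.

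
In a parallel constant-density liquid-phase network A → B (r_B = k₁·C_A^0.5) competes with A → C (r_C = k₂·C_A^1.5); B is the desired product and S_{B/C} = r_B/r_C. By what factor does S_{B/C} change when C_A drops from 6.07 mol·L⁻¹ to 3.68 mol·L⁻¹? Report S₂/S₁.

1.65

S_{B/C} = (k₁/k₂)·C_A⁻¹, so S₂/S₁ = (C_{A,2}/C_{A,1})⁻¹.
= 6.07/3.68 = 1.65.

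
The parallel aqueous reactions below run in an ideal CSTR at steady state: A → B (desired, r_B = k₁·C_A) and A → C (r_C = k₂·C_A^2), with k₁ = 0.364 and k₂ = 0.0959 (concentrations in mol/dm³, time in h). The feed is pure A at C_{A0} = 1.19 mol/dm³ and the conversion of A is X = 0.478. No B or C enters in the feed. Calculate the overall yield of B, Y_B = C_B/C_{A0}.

Exit C_A = C_{A0}(1−X) = 1.19×0.522 = 0.6212 mol/dm³.
Rates in a CSTR are evaluated at the outlet concentration: r_B = 0.364×0.6212 = 0.2261, r_C = 0.0959×0.6212^2 = 0.03700.
Fraction of consumed A going to B: r_B/(r_B+r_C) = 0.8594.
C_B = 0.8594·C_{A0}·X = 0.8594×1.19×0.478 = 0.489 mol/dm³; Y_B = C_B/C_{A0} = 0.411.

0.411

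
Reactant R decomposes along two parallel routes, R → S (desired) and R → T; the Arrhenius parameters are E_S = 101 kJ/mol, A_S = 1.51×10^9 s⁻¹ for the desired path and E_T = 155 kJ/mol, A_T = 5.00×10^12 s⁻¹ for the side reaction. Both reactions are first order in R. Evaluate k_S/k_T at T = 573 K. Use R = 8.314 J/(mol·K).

With equal orders, S_{S/T} = k_S/k_T = (A_S/A_T)·exp[(E_T−E_S)/(RT)].
(E_T−E_S)/(RT) = (155−101)×10³/(8.314×573) = 54000/4764 = 11.34.
k_S/k_T = (1.51×10^9/5.00×10^12)·exp(11.34) = 3.020×10^-4 × 83717 = 25.3.
Since E_S < E_T, lowering the temperature improves selectivity toward S.

25.3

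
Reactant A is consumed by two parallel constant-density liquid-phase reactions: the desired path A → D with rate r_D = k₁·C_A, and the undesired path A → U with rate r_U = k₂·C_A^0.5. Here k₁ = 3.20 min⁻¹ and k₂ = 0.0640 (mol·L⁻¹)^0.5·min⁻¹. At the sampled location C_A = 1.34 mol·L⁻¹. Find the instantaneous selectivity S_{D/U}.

57.9

S_{D/U} = r_D/r_U = (k₁·C_A)/(k₂·C_A^0.5) = (k₁/k₂)·C_A^0.5.
= (3.20×1.340) / (0.0640×1.340^0.5) = 4.288/0.07409 = 57.9.
Since the desired path is higher order in A, keeping C_A high (PFR or concentrated feed) favours D.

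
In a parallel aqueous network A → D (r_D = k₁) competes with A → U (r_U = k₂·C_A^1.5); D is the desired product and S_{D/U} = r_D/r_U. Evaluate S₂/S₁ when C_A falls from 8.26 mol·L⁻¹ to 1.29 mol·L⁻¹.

S_{D/U} = (k₁/k₂)·C_A^-1.5, so S₂/S₁ = (C_{A,2}/C_{A,1})^-1.5.
= (1.29/8.26)^(-1.5) = (0.1562)^(-1.5) = 16.2.
Selectivity toward D rises as C_A falls — low-concentration operation is favoured.

16.2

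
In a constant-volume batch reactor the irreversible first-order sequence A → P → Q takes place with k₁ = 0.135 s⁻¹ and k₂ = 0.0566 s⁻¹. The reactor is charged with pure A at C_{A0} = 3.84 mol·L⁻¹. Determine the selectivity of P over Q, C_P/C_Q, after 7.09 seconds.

The intermediate concentration in a first-order A→B→C sequence is C_P = k₁C_{A0}(e^(−k₁t) − e^(−k₂t))/(k₂−k₁).
e^(−k₁t) = e^(−0.135×7.09) = e^(−0.9572) = 0.3840; e^(−k₂t) = e^(−0.4013) = 0.6695.
C_P = 0.135×3.84/(0.0566−0.135) × (0.3840−0.6695) = (-6.612)×(-0.2855) = 1.888 mol·L⁻¹.
C_A = C_{A0}e^(−k₁t) = 1.475 mol·L⁻¹, so C_Q = C_{A0}−C_A−C_P = 0.4779 mol·L⁻¹; C_P/C_Q = 3.95.

3.95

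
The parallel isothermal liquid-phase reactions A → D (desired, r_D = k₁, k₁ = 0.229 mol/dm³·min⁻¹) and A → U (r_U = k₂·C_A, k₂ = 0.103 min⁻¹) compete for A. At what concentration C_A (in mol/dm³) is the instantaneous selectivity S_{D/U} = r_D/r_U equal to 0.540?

S_{D/U} = (k₁/k₂)·C_A⁻¹ ⇒ C_A = (S·k₂/k₁)^(-1).
= (0.540×0.103/0.229)^(-1) = (0.2429)^(-1) = 4.12 mol/dm³.

4.12 mol/dm³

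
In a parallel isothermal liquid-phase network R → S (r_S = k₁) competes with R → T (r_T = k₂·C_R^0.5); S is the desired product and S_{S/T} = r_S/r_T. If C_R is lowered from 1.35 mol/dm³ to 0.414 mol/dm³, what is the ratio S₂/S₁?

S_{S/T} = (k₁/k₂)·C_R^-0.5, so S₂/S₁ = (C_{R,2}/C_{R,1})^-0.5.
= (0.414/1.35)^(-0.5) = (0.3067)^(-0.5) = 1.81.
Selectivity toward S rises as C_R falls — low-concentration operation is favoured.

1.81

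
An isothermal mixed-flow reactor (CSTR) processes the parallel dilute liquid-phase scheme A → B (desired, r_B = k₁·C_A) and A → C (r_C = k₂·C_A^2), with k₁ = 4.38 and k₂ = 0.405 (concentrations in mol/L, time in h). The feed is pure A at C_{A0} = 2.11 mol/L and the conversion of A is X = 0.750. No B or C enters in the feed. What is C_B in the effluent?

Exit C_A = C_{A0}(1−X) = 2.11×0.250 = 0.5275 mol/L.
In a CSTR the entire volume is at exit conditions, so r_B = 4.38×0.5275 = 2.310 and r_C = 0.405×0.5275^2 = 0.1127.
Fraction of consumed A going to B: r_B/(r_B+r_C) = 0.9535.
C_B = 0.9535·C_{A0}·X = 0.9535×2.11×0.750 = 1.51 mol/L.

1.51 mol/L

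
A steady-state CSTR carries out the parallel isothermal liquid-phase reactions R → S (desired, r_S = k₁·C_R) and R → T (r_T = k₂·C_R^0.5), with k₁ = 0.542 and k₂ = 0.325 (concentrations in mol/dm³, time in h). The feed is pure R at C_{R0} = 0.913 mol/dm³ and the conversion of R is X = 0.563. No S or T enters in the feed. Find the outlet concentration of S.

Exit C_R = C_{R0}(1−X) = 0.913×0.437 = 0.3990 mol/dm³.
A CSTR operates uniformly at the exit composition, giving r_S = 0.2162 and r_T = 0.2053 (each k·C_R^n at C_R = 0.3990).
Fraction of consumed R going to S: r_S/(r_S+r_T) = 0.5130.
C_S = 0.5130·C_{R0}·X = 0.5130×0.913×0.563 = 0.264 mol/dm³.

0.264 mol/dm³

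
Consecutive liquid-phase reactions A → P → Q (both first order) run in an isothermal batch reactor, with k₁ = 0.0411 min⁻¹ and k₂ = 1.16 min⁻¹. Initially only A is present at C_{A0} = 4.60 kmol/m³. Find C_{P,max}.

For a first-order series the maximum intermediate yield is C_{P,max}/C_{A0} = (k₁/k₂)^[k₂/(k₂−k₁)].
= (0.0411/1.16)^(1.16/(1.16−0.0411)) = (0.03543)^(1.037) = 0.03134.
C_{P,max} = 0.03134×4.60 = 0.144 kmol/m³.

0.144 kmol/m³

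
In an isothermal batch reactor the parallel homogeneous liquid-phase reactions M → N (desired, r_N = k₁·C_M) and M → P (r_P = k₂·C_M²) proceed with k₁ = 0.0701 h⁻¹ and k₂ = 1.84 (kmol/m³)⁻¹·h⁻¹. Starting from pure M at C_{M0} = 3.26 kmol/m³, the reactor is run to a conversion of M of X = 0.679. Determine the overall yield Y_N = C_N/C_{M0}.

C_M = C_{M0}(1−X) = 1.046 kmol/m³.
Along a PFR/batch, dC_N/dC_M = −r_N/(r_N+r_P) = −k₁/(k₁+k₂·C_M).
Integrating from C_{M0} to C_M: C_N = (0.0701/1.84)·ln[(0.0701+1.84·3.26)/(0.0701+1.84·1.05)] = 0.03810·ln(6.069/1.996) = 0.04237 kmol/m³.
Y_N = C_N/C_{M0} = 0.04237/3.26 = 0.0130.

0.0130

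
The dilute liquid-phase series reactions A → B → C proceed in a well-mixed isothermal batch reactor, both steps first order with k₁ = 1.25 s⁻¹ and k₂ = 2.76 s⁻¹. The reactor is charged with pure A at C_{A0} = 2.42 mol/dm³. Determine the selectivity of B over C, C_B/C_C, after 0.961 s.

0.375

The intermediate concentration in a first-order A→B→C sequence is C_B = k₁C_{A0}(e^(−k₁t) − e^(−k₂t))/(k₂−k₁).
e^(−k₁t) = e^(−1.25×0.961) = e^(−1.201) = 0.3008; e^(−k₂t) = e^(−2.652) = 0.07048.
C_B = 1.25×2.42/(2.76−1.25) × (0.3008−0.07048) = 2.003×0.2303 = 0.4614 mol/dm³.
C_A = C_{A0}e^(−k₁t) = 0.7280 mol/dm³, so C_C = C_{A0}−C_A−C_B = 1.231 mol/dm³; C_B/C_C = 0.375.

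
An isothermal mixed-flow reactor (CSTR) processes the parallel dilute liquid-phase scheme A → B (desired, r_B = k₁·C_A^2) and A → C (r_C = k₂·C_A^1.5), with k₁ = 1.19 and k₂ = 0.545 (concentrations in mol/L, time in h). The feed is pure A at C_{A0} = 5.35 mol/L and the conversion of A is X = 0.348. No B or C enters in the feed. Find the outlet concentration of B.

Exit C_A = C_{A0}(1−X) = 5.35×0.652 = 3.488 mol/L.
Rates in a CSTR are evaluated at the outlet concentration: r_B = 1.19×3.488^2 = 14.48, r_C = 0.545×3.488^1.5 = 3.551.
Fraction of consumed A going to B: r_B/(r_B+r_C) = 0.8031.
C_B = 0.8031·C_{A0}·X = 0.8031×5.35×0.348 = 1.50 mol/L.

1.50 mol/L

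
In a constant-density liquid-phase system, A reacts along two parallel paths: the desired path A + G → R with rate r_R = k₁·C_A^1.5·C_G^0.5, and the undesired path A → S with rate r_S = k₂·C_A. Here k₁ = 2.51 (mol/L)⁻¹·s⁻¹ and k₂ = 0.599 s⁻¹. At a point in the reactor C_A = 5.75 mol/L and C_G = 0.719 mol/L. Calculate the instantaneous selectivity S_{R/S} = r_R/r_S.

S_{R/S} = r_R/r_S = (k₁·C_A^1.5·C_G^0.5)/(k₂·C_A) = (k₁/k₂)·C_A^0.5·C_G^0.5.
= (2.51×5.750^1.5×0.7190^0.5) / (0.599×5.750) = 29.35/3.444 = 8.52.
Since the desired path is higher order in A, keeping C_A high (PFR or concentrated feed) favours R.

8.52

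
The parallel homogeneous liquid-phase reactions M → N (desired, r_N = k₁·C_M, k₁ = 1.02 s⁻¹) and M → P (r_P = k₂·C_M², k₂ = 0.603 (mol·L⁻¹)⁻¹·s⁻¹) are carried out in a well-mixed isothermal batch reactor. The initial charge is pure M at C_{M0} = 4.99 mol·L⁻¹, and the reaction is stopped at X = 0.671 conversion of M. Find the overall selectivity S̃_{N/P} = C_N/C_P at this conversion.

C_M = C_{M0}(1−X) = 1.642 mol·L⁻¹.
Along a PFR/batch, dC_N/dC_M = −r_N/(r_N+r_P) = −k₁/(k₁+k₂·C_M).
Integrating from C_{M0} to C_M: C_N = (1.02/0.603)·ln[(1.02+0.603·4.99)/(1.02+0.603·1.64)] = 1.692·ln(4.029/2.010) = 1.176 mol·L⁻¹.
C_P = (C_{M0}−C_M)−C_N = 2.172 mol·L⁻¹; S̃_{N/P} = 1.176/2.172 = 0.542.

0.542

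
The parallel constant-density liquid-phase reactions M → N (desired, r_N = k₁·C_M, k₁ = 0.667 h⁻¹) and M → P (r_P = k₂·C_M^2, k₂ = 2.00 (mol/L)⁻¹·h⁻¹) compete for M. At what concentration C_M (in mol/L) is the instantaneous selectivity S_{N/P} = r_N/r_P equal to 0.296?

S_{N/P} = (k₁/k₂)·C_M⁻¹ ⇒ C_M = (S·k₂/k₁)^(-1).
= (0.296×2.00/0.667)^(-1) = (0.8876)^(-1) = 1.13 mol/L.

1.13 mol/L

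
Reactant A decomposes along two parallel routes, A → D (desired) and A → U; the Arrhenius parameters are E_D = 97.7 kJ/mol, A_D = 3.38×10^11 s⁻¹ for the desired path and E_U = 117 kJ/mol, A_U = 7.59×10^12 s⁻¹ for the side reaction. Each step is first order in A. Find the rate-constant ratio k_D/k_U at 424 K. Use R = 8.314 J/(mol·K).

With equal orders, S_{D/U} = k_D/k_U = (A_D/A_U)·exp[(E_U−E_D)/(RT)].
(E_U−E_D)/(RT) = (117−97.7)×10³/(8.314×424) = 19300/3525 = 5.475.
k_D/k_U = (3.38×10^11/7.59×10^12)·exp(5.475) = 0.04453 × 238.6 = 10.6.

10.6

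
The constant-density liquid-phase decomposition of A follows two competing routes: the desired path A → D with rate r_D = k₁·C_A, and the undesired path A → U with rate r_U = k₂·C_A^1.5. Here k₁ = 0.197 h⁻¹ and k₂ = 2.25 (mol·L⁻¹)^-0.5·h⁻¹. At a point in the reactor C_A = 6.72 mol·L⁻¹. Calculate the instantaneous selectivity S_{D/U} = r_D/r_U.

S_{D/U} = r_D/r_U = (k₁·C_A)/(k₂·C_A^1.5) = (k₁/k₂)·C_A^-0.5.
= (0.197×6.720) / (2.25×6.720^1.5) = 1.324/39.20 = 0.0338.

0.0338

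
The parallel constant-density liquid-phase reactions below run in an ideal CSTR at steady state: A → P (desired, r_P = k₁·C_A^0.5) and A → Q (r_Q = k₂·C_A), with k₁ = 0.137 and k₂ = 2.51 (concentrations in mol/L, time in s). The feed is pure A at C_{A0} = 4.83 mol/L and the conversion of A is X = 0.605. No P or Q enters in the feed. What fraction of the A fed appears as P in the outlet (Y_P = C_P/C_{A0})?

Exit C_A = C_{A0}(1−X) = 4.83×0.395 = 1.908 mol/L.
A CSTR operates uniformly at the exit composition, giving r_P = 0.1892 and r_Q = 4.789 (each k·C_A^n at C_A = 1.908).
Fraction of consumed A going to P: r_P/(r_P+r_Q) = 0.03801.
C_P = 0.03801·C_{A0}·X = 0.03801×4.83×0.605 = 0.111 mol/L; Y_P = C_P/C_{A0} = 0.0230.

0.0230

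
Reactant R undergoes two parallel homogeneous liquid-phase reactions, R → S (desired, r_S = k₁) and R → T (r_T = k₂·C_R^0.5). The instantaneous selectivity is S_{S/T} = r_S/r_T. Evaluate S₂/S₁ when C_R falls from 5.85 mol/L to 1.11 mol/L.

S_{S/T} = (k₁/k₂)·C_R^-0.5, so S₂/S₁ = (C_{R,2}/C_{R,1})^-0.5.
= (1.11/5.85)^(-0.5) = (0.1897)^(-0.5) = 2.30.

2.30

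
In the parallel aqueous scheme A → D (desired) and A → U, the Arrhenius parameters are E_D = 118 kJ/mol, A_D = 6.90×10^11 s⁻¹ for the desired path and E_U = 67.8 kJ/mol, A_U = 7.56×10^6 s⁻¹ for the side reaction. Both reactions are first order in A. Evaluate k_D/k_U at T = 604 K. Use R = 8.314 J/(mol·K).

4.16

With equal orders, S_{D/U} = k_D/k_U = (A_D/A_U)·exp[(E_U−E_D)/(RT)].
(E_U−E_D)/(RT) = (67.8−118)×10³/(8.314×604) = -50200/5022 = -9.997.
k_D/k_U = (6.90×10^11/7.56×10^6)·exp(-9.997) = 91270 × 4.555×10^-5 = 4.16.
Since E_D > E_U, raising the temperature improves selectivity toward D.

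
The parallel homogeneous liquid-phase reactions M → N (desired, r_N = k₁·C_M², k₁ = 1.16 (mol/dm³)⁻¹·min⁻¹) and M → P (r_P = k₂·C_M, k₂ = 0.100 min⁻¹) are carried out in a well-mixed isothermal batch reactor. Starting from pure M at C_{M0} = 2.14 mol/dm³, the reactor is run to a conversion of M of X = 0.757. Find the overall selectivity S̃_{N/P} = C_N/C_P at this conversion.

C_M = C_{M0}(1−X) = 0.5200 mol/dm³.
Along a PFR/batch, dC_P/dC_M = −r_P/(r_N+r_P) = −k₂/(k₂+k₁·C_M).
Integrating from C_{M0} to C_M: C_P = (0.100/1.16)·ln[(0.100+1.16·2.14)/(0.100+1.16·0.520)] = 0.08621·ln(2.582/0.7032) = 0.1121 mol/dm³.
Then C_N = (C_{M0}−C_M) − C_P = 1.620 − 0.1121 = 1.508 mol/dm³.
S̃_{N/P} = C_N/C_P = 1.508/0.1121 = 13.4.

13.4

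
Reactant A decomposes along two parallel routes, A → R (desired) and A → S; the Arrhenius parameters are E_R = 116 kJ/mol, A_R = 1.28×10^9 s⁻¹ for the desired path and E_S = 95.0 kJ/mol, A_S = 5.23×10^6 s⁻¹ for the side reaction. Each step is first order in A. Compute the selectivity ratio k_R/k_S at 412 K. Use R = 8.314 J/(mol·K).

0.532

With equal orders, S_{R/S} = k_R/k_S = (A_R/A_S)·exp[(E_S−E_R)/(RT)].
(E_S−E_R)/(RT) = (95.0−116)×10³/(8.314×412) = -21000/3425 = -6.131.
k_R/k_S = (1.28×10^9/5.23×10^6)·exp(-6.131) = 244.7 × 0.002175 = 0.532.
Since E_R > E_S, raising the temperature improves selectivity toward R.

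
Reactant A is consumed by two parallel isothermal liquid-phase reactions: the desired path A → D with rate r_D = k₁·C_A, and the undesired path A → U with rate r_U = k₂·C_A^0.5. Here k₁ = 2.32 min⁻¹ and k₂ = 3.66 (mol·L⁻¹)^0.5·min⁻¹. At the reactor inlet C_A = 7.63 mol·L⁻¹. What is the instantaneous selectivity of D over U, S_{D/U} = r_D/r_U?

S_{D/U} = r_D/r_U = (k₁·C_A)/(k₂·C_A^0.5) = (k₁/k₂)·C_A^0.5.
= (2.32×7.630) / (3.66×7.630^0.5) = 17.70/10.11 = 1.75.
Since the desired path is higher order in A, keeping C_A high (PFR or concentrated feed) favours D.

1.75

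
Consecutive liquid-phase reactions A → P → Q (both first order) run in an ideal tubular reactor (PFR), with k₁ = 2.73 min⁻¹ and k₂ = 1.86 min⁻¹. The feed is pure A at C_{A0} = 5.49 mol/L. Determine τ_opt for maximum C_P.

0.441 min

The intermediate peaks when r₁ = r₂, i.e. k₁e^(−k₁τ) = k₂e^(−k₂τ), giving τ_opt = ln(k₂/k₁)/(k₂−k₁).
= ln(1.86/2.73)/(1.86−2.73) = ln(0.6813)/-0.8700 = -0.3837/-0.8700 = 0.441 min.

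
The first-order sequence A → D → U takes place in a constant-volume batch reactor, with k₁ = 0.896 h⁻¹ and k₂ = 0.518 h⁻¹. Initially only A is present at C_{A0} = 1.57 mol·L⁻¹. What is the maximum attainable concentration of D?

At the optimum, C_{D,max}/C_{A0} = (k₁/k₂)^[k₂/(k₂−k₁)].
= (0.896/0.518)^(0.518/(0.518−0.896)) = (1.730)^(-1.370) = 0.4719.
C_{D,max} = 0.4719×1.57 = 0.741 mol·L⁻¹.

0.741 mol·L⁻¹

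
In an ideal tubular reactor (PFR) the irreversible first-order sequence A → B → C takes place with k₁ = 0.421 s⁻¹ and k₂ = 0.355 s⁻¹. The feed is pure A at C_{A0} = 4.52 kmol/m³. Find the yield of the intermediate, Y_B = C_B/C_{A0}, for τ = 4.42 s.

0.336

Solving the coupled first-order balances gives C_B(τ) = [k₁/(k₂−k₁)]·C_{A0}·(e^(−k₁τ) − e^(−k₂τ)).
e^(−k₁τ) = e^(−0.421×4.42) = e^(−1.861) = 0.1555; e^(−k₂τ) = e^(−1.569) = 0.2082.
C_B = 0.421×4.52/(0.355−0.421) × (0.1555−0.2082) = (-28.83)×(-0.05269) = 1.519 kmol/m³.
Y_B = C_B/C_{A0} = 1.519/4.52 = 0.336.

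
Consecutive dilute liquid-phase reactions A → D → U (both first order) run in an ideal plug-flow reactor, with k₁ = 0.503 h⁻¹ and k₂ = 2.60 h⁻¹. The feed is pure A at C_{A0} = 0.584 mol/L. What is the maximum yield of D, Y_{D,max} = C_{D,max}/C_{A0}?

0.130

At the optimum, C_{D,max}/C_{A0} = (k₁/k₂)^[k₂/(k₂−k₁)].
= (0.503/2.60)^(2.60/(2.60−0.503)) = (0.1935)^(1.240) = 0.1305.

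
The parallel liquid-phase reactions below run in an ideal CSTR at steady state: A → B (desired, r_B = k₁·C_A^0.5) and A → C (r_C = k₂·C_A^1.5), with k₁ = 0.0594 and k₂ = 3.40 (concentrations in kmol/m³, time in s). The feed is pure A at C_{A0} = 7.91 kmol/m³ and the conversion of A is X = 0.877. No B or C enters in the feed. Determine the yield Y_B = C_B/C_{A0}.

Exit C_A = C_{A0}(1−X) = 7.91×0.123 = 0.9729 kmol/m³.
Rates in a CSTR are evaluated at the outlet concentration: r_B = 0.0594×0.9729^0.5 = 0.05859, r_C = 3.40×0.9729^1.5 = 3.263.
Fraction of consumed A going to B: r_B/(r_B+r_C) = 0.01764.
C_B = 0.01764·C_{A0}·X = 0.01764×7.91×0.877 = 0.122 kmol/m³; Y_B = C_B/C_{A0} = 0.0155.

0.0155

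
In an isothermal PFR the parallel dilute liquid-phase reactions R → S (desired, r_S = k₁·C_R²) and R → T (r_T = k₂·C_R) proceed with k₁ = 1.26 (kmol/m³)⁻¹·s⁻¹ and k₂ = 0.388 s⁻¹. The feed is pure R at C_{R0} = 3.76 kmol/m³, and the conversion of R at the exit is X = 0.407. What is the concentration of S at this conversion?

1.39 kmol/m³

C_R = C_{R0}(1−X) = 2.230 kmol/m³.
Along a PFR/batch, dC_T/dC_R = −r_T/(r_S+r_T) = −k₂/(k₂+k₁·C_R).
Integrating from C_{R0} to C_R: C_T = (0.388/1.26)·ln[(0.388+1.26·3.76)/(0.388+1.26·2.23)] = 0.3079·ln(5.126/3.197) = 0.1453 kmol/m³.
Then C_S = (C_{R0}−C_R) − C_T = 1.530 − 0.1453 = 1.385 kmol/m³.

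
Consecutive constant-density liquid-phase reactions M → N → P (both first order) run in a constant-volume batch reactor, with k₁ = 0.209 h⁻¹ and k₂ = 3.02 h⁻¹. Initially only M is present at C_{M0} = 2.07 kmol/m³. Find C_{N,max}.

0.117 kmol/m³

Evaluating C_N at t_opt = ln(k₂/k₁)/(k₂−k₁) gives C_{N,max}/C_{M0} = (k₁/k₂)^[k₂/(k₂−k₁)].
= (0.209/3.02)^(3.02/(3.02−0.209)) = (0.06921)^(1.074) = 0.05674.
C_{N,max} = 0.05674×2.07 = 0.117 kmol/m³.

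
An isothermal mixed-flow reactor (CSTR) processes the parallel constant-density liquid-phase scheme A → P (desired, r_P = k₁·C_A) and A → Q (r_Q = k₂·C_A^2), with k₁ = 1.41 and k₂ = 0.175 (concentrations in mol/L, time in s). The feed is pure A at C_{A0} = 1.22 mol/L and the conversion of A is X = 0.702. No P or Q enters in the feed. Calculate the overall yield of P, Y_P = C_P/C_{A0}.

Exit C_A = C_{A0}(1−X) = 1.22×0.298 = 0.3636 mol/L.
A CSTR operates uniformly at the exit composition, giving r_P = 0.5126 and r_Q = 0.02313 (each k·C_A^n at C_A = 0.3636).
Fraction of consumed A going to P: r_P/(r_P+r_Q) = 0.9568.
C_P = 0.9568·C_{A0}·X = 0.9568×1.22×0.702 = 0.819 mol/L; Y_P = C_P/C_{A0} = 0.672.

0.672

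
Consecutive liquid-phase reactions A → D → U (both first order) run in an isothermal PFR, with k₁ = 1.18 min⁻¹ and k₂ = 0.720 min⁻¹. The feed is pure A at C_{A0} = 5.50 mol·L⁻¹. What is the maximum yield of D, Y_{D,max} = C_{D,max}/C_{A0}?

At the optimum, C_{D,max}/C_{A0} = (k₁/k₂)^[k₂/(k₂−k₁)].
= (1.18/0.720)^(0.720/(0.720−1.18)) = (1.639)^(-1.565) = 0.4615.

0.462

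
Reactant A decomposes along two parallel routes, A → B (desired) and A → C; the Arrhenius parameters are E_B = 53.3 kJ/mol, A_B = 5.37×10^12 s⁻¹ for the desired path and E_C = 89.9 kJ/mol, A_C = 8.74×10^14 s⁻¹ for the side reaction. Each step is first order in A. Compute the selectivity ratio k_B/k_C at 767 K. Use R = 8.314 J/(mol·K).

Since both paths have the same order in A, the concentration cancels and S_{B/C} = k_B/k_C = (A_B/A_C)·exp[(E_C−E_B)/(RT)].
(E_C−E_B)/(RT) = (89.9−53.3)×10³/(8.314×767) = 36600/6377 = 5.740.
k_B/k_C = (5.37×10^12/8.74×10^14)·exp(5.740) = 0.006144 × 310.9 = 1.91.
Since E_B < E_C, lowering the temperature improves selectivity toward B.

1.91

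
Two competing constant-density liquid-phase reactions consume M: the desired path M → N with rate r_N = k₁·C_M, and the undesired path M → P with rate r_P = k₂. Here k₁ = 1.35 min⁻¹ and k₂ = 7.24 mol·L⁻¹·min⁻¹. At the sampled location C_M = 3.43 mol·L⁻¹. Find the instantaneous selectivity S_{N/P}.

0.640

S_{N/P} = r_N/r_P = (k₁·C_M)/(k₂) = (k₁/k₂)·C_M.
= (1.35×3.430) / (7.24) = 4.631/7.240 = 0.640.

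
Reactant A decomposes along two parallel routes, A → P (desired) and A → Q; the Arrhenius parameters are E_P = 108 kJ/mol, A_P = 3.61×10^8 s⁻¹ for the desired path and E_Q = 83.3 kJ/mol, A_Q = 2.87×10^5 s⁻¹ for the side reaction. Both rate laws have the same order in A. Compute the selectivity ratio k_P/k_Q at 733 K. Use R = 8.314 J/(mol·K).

21.8

Since both paths have the same order in A, the concentration cancels and S_{P/Q} = k_P/k_Q = (A_P/A_Q)·exp[(E_Q−E_P)/(RT)].
(E_Q−E_P)/(RT) = (83.3−108)×10³/(8.314×733) = -24700/6094 = -4.053.
k_P/k_Q = (3.61×10^8/2.87×10^5)·exp(-4.053) = 1258 × 0.01737 = 21.8.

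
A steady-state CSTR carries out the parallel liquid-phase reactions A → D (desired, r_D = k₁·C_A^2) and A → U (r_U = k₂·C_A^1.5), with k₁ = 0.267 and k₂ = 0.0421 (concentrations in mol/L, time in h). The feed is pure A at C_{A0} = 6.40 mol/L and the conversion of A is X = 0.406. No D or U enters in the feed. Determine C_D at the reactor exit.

2.40 mol/L

Exit C_A = C_{A0}(1−X) = 6.40×0.594 = 3.802 mol/L.
A CSTR operates uniformly at the exit composition, giving r_D = 3.859 and r_U = 0.3121 (each k·C_A^n at C_A = 3.802).
Fraction of consumed A going to D: r_D/(r_D+r_U) = 0.9252.
C_D = 0.9252·C_{A0}·X = 0.9252×6.40×0.406 = 2.40 mol/L.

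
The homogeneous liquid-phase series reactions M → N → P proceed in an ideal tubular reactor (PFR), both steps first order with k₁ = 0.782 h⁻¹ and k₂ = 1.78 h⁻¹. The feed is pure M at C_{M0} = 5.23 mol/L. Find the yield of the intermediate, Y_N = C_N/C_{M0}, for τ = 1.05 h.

The intermediate concentration in a first-order A→B→C sequence is C_N = k₁C_{M0}(e^(−k₁τ) − e^(−k₂τ))/(k₂−k₁).
e^(−k₁τ) = e^(−0.782×1.05) = e^(−0.8211) = 0.4399; e^(−k₂τ) = e^(−1.869) = 0.1543.
C_N = 0.782×5.23/(1.78−0.782) × (0.4399−0.1543) = 4.098×0.2857 = 1.171 mol/L.
Y_N = C_N/C_{M0} = 1.171/5.23 = 0.224.

0.224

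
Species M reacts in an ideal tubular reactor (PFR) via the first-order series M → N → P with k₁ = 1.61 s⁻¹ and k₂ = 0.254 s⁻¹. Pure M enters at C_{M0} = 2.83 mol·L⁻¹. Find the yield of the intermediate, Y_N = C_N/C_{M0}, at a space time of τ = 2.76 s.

0.575

Solving the coupled first-order balances gives C_N(τ) = [k₁/(k₂−k₁)]·C_{M0}·(e^(−k₁τ) − e^(−k₂τ)).
e^(−k₁τ) = e^(−1.61×2.76) = e^(−4.444) = 0.01175; e^(−k₂τ) = e^(−0.7010) = 0.4961.
C_N = 1.61×2.83/(0.254−1.61) × (0.01175−0.4961) = (-3.360)×(-0.4843) = 1.627 mol·L⁻¹.
Y_N = C_N/C_{M0} = 1.627/2.83 = 0.575.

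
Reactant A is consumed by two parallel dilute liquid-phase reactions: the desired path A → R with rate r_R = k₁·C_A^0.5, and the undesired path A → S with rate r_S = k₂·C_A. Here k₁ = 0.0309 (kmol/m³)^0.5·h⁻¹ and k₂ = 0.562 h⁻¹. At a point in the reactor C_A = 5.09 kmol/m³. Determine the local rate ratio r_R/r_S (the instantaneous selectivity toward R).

0.0244

S_{R/S} = r_R/r_S = (k₁·C_A^0.5)/(k₂·C_A) = (k₁/k₂)·C_A^-0.5.
= (0.0309×5.090^0.5) / (0.562×5.090) = 0.06971/2.861 = 0.0244.
The undesired path is higher order in A, so low C_A (CSTR or dilute feed) favours R.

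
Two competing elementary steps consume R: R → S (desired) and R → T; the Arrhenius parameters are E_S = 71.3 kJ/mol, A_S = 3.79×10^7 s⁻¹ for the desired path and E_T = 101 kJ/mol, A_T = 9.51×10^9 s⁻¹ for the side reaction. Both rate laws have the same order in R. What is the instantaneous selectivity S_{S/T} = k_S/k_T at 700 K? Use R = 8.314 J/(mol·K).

0.656

With equal orders, S_{S/T} = k_S/k_T = (A_S/A_T)·exp[(E_T−E_S)/(RT)].
(E_T−E_S)/(RT) = (101−71.3)×10³/(8.314×700) = 29700/5820 = 5.103.
k_S/k_T = (3.79×10^7/9.51×10^9)·exp(5.103) = 0.003985 × 164.6 = 0.656.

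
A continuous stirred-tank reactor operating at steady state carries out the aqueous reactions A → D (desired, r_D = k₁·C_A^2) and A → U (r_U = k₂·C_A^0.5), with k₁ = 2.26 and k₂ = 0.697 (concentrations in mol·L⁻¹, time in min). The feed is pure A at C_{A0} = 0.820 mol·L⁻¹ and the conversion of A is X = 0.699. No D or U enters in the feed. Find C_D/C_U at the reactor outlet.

Exit C_A = C_{A0}(1−X) = 0.820×0.301 = 0.2468 mol·L⁻¹.
In a CSTR the entire volume is at exit conditions, so r_D = 2.26×0.2468^2 = 0.1377 and r_U = 0.697×0.2468^0.5 = 0.3463.
Overall selectivity = C_D/C_U = r_Dτ/(r_Uτ) = r_D/r_U = 0.398.

0.398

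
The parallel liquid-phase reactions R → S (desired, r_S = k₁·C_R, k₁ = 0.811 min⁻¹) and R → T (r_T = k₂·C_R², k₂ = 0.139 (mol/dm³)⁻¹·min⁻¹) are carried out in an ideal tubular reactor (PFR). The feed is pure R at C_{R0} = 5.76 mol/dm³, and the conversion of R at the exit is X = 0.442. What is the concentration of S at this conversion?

1.45 mol/dm³

C_R = C_{R0}(1−X) = 3.214 mol/dm³.
Along a PFR/batch, dC_S/dC_R = −r_S/(r_S+r_T) = −k₁/(k₁+k₂·C_R).
Integrating from C_{R0} to C_R: C_S = (0.811/0.139)·ln[(0.811+0.139·5.76)/(0.811+0.139·3.21)] = 5.835·ln(1.612/1.258) = 1.447 mol/dm³.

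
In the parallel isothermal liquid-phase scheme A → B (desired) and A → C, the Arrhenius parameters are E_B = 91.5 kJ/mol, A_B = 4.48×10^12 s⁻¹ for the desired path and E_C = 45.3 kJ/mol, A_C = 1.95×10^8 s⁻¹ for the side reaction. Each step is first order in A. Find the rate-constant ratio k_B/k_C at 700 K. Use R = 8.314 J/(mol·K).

Since both paths have the same order in A, the concentration cancels and S_{B/C} = k_B/k_C = (A_B/A_C)·exp[(E_C−E_B)/(RT)].
(E_C−E_B)/(RT) = (45.3−91.5)×10³/(8.314×700) = -46200/5820 = -7.938.
k_B/k_C = (4.48×10^12/1.95×10^8)·exp(-7.938) = 22974 × 3.568×10^-4 = 8.20.

8.20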